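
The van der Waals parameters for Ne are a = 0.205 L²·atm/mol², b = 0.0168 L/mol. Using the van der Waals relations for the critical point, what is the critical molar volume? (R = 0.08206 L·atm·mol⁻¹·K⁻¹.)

V_m,c ≈ 0.05040 L/mol

For a van der Waals gas, V_m,c = 3b.
V_m,c = 3×0.0168 = 0.05040 L/mol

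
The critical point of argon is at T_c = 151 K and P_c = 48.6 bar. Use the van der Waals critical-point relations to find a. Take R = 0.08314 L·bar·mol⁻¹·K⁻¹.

From T_c = 8a/(27Rb) and P_c = a/(27b²): a = 27 R² T_c²/(64 P_c).
a = 27×(0.08314)²×(151)²/(64×48.6) = 4255.4/3110.4 = 1.368 L²·bar/mol²

a ≈ 1.368 L²·bar/mol²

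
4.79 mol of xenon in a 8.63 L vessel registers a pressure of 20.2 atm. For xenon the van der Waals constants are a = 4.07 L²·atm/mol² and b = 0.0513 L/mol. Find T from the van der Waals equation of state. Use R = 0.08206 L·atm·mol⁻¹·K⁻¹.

T ≈ 457.6 K

T = (P + a n²/V²)(V − nb)/(nR)
P + a n²/V² = 20.2 + (4.07)(4.79)²/(8.63)² = 21.454 atm
V − nb = 8.63 − (4.79)(0.0513) = 8.3843 L
T = (21.454)(8.3843)/((4.79)(0.08206)) = 457.6 K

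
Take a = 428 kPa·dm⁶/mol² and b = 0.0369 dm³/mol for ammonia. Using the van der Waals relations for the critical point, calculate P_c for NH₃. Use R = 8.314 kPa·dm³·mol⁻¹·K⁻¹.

For a van der Waals gas, P_c = a/(27b²).
P_c = 428/(27×(0.0369)²) = 428/0.036763 = 11642 kPa

P_c ≈ 11642 kPa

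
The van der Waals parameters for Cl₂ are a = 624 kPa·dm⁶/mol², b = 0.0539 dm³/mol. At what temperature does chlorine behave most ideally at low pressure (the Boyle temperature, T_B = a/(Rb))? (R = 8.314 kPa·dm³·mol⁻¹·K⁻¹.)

For a van der Waals gas the second virial coefficient B₂ = b − a/(RT) vanishes at T_B = a/(Rb).
T_B = 624/(8.314×0.0539) = 624/0.44812 = 1392 K

T_B ≈ 1392 K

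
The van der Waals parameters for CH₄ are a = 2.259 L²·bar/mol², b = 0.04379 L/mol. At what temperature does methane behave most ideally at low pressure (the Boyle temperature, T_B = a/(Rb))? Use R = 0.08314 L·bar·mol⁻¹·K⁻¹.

T_B ≈ 620.5 K

For a van der Waals gas the second virial coefficient B₂ = b − a/(RT) vanishes at T_B = a/(Rb).
T_B = 2.259/(0.08314×0.04379) = 2.259/0.0036407 = 620.5 K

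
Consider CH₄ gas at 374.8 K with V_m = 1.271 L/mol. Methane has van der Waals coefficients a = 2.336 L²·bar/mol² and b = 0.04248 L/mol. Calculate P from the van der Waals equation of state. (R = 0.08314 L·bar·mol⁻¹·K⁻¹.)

P ≈ 23.92 bar

P = RT/(V_m − b) − a/V_m²
RT/(V_m − b) = (0.08314)(374.8)/(1.271 − 0.04248) = 31.161/1.2285 = 25.365 bar
a/V_m² = 2.336/(1.271)² = 1.4460 bar
P = 25.365 − 1.4460 = 23.92 bar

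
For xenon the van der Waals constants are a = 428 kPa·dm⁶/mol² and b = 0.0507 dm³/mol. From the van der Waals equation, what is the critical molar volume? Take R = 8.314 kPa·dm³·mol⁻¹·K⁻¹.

For a van der Waals gas, V_m,c = 3b.
V_m,c = 3×0.0507 = 0.1521 dm³/mol

V_m,c ≈ 0.1521 dm³/mol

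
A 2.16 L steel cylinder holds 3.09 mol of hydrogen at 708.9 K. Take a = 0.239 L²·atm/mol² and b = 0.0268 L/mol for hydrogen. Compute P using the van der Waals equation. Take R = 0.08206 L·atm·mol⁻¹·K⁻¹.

P ≈ 86.05 atm

P = nRT/(V − nb) − a n²/V²
nRT/(V − nb) = (3.09)(0.08206)(708.9)/(2.16 − 3.09×0.0268) = 179.75/2.0772 = 86.535 atm
a n²/V² = (0.239)(3.09)²/(2.16)² = 0.48911 atm
P = 86.535 − 0.48911 = 86.05 atm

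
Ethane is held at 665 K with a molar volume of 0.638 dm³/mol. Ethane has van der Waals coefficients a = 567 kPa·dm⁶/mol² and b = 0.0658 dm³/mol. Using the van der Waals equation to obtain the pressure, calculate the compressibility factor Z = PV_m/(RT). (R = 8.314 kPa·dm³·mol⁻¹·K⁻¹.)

Z ≈ 0.9543

P = RT/(V_m − b) − a/V_m² = (8.314)(665)/(0.638 − 0.0658) − 567/(0.638)²
  = 5528.8/0.57220 − 1393.0 = 9662.4 − 1393.0 = 8269.4 kPa
Z = PV_m/(RT) = (8269.4)(0.638)/((8.314)(665)) = 5275.9/5528.8 = 0.9543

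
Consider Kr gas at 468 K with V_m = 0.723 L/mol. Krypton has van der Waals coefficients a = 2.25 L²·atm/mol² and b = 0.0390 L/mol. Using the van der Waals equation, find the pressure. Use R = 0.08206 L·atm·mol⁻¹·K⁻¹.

P = RT/(V_m − b) − a/V_m²
RT/(V_m − b) = (0.08206)(468)/(0.723 − 0.0390) = 38.404/0.68400 = 56.146 atm
a/V_m² = 2.25/(0.723)² = 4.3043 atm
P = 56.146 − 4.3043 = 51.84 atm

P ≈ 51.84 atm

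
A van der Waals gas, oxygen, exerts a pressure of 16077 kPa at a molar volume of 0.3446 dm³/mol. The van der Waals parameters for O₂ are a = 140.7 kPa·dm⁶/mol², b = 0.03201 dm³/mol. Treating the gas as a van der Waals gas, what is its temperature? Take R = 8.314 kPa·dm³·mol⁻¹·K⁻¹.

T = (P + a/V_m²)(V_m − b)/R
P + a/V_m² = 16077 + 140.7/(0.3446)² = 17262 kPa
V_m − b = 0.3446 − 0.03201 = 0.31259 dm³/mol
T = (17262)(0.31259)/8.314 = 649.0 K

T ≈ 649.0 K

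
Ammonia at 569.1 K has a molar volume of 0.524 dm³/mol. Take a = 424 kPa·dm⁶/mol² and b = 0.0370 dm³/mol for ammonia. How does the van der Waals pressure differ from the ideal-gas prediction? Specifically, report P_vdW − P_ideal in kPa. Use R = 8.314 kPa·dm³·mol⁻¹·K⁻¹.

Ideal: P_ideal = RT/V_m = (8.314)(569.1)/0.524 = 9029.58 kPa
vdW: P = RT/(V_m − b) − a/V_m² = 4731.50/0.487000 − 424/0.274576 = 9715.61 − 1544.20 = 8171.41 kPa
ΔP = 8171.41 − 9029.58 = -858.2 kPa

ΔP ≈ -858.2 kPa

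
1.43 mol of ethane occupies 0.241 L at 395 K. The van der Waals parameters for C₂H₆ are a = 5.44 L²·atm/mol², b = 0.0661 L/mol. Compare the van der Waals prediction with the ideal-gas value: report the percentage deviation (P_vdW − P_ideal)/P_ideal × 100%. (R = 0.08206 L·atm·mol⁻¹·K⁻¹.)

Ideal: P_ideal = nRT/V = (1.43)(0.08206)(395)/0.241 = 192.330 atm
vdW: P = nRT/(V − nb) − a n²/V² = 46.3516/0.146477 − 11.1243/0.0580810 = 316.443 − 191.531 = 124.912 atm
% deviation = (124.912 − 192.330)/192.330 × 100% = -35.05%

-35.05 %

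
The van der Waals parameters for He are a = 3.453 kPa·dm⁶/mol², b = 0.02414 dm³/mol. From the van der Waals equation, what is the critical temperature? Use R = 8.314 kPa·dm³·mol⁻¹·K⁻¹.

For a van der Waals gas, T_c = 8a/(27Rb).
T_c = 8×3.453/(27×8.314×0.02414) = 27.624/5.4189 = 5.098 K

T_c ≈ 5.098 K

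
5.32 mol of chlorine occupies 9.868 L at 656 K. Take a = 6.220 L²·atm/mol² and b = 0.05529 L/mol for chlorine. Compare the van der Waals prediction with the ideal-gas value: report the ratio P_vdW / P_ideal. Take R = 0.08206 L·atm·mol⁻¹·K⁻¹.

Ideal: P_ideal = nRT/V = (5.32)(0.08206)(656)/9.868 = 29.0214 atm
vdW: P = nRT/(V − nb) − a n²/V² = 286.383/9.57386 − 176.041/97.3774 = 29.9130 − 1.80782 = 28.1052 atm
Ratio = 28.1052/29.0214 = 0.9684

P_vdW / P_ideal ≈ 0.9684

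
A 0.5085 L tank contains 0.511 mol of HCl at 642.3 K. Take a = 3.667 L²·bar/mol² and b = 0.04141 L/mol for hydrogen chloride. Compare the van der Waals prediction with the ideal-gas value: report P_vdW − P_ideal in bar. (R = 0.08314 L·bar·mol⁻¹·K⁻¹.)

Ideal: P_ideal = nRT/V = (0.511)(0.08314)(642.3)/0.5085 = 53.6634 bar
vdW: P = nRT/(V − nb) − a n²/V² = 27.2878/0.487339 − 0.957531/0.258572 = 55.9935 − 3.70315 = 52.2904 bar
ΔP = 52.2904 − 53.6634 = -1.373 bar

ΔP ≈ -1.373 bar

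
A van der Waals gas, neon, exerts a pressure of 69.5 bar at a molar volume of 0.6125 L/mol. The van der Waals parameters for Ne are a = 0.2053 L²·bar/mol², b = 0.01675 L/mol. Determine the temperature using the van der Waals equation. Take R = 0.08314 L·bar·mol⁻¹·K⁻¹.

T = (P + a/V_m²)(V_m − b)/R
P + a/V_m² = 69.5 + 0.2053/(0.6125)² = 70.047 bar
V_m − b = 0.6125 − 0.01675 = 0.59575 L/mol
T = (70.047)(0.59575)/0.08314 = 501.9 K

T ≈ 501.9 K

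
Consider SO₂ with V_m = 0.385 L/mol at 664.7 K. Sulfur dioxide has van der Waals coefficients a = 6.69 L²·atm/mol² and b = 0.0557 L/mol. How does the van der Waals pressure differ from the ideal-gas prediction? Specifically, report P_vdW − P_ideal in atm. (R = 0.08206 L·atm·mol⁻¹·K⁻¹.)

Ideal: P_ideal = RT/V_m = (0.08206)(664.7)/0.385 = 141.676 atm
vdW: P = RT/(V_m − b) − a/V_m² = 54.5453/0.329300 − 6.69/0.148225 = 165.640 − 45.1341 = 120.506 atm
ΔP = 120.506 − 141.676 = -21.17 atm

ΔP ≈ -21.17 atm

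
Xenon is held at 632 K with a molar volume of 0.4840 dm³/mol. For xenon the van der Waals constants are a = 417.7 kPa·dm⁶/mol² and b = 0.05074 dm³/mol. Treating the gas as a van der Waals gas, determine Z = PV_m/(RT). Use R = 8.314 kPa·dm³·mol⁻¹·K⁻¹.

P = RT/(V_m − b) − a/V_m² = (8.314)(632)/(0.4840 − 0.05074) − 417.7/(0.4840)²
  = 5254.4/0.43326 − 1783.1 = 12128 − 1783.1 = 10345 kPa
Z = PV_m/(RT) = (10345)(0.4840)/((8.314)(632)) = 5007.0/5254.4 = 0.9529

Z ≈ 0.9529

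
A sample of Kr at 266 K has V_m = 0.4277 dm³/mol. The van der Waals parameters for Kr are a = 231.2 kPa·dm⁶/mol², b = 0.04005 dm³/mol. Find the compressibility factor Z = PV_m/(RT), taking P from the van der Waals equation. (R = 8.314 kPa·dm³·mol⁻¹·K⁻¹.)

P = RT/(V_m − b) − a/V_m² = (8.314)(266)/(0.4277 − 0.04005) − 231.2/(0.4277)²
  = 2211.5/0.38765 − 1263.9 = 5704.9 − 1263.9 = 4441.0 kPa
Z = PV_m/(RT) = (4441.0)(0.4277)/((8.314)(266)) = 1899.4/2211.5 = 0.8589

Z ≈ 0.8589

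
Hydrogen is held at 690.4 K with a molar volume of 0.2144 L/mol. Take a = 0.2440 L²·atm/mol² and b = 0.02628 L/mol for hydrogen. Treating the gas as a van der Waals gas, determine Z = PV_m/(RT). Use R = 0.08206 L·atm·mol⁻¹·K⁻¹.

P = RT/(V_m − b) − a/V_m² = (0.08206)(690.4)/(0.2144 − 0.02628) − 0.2440/(0.2144)²
  = 56.654/0.18812 − 5.3081 = 301.16 − 5.3081 = 295.85 atm
Z = PV_m/(RT) = (295.85)(0.2144)/((0.08206)(690.4)) = 63.430/56.654 = 1.120

Z ≈ 1.120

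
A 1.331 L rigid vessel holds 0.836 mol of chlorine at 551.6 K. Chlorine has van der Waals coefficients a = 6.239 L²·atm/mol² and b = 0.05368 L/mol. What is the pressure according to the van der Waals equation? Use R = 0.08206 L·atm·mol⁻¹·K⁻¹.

P = nRT/(V − nb) − a n²/V²
nRT/(V − nb) = (0.836)(0.08206)(551.6)/(1.331 − 0.836×0.05368) = 37.841/1.2861 = 29.423 atm
a n²/V² = (6.239)(0.836)²/(1.331)² = 2.4613 atm
P = 29.423 − 2.4613 = 26.96 atm

P ≈ 26.96 atm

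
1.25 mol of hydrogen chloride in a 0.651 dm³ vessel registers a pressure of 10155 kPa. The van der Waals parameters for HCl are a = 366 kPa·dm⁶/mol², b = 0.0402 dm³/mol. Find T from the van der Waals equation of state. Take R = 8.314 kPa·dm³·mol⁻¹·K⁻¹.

T = (P + a n²/V²)(V − nb)/(nR)
P + a n²/V² = 10155 + (366)(1.25)²/(0.651)² = 11504 kPa
V − nb = 0.651 − (1.25)(0.0402) = 0.60075 dm³
T = (11504)(0.60075)/((1.25)(8.314)) = 665.0 K

T ≈ 665.0 K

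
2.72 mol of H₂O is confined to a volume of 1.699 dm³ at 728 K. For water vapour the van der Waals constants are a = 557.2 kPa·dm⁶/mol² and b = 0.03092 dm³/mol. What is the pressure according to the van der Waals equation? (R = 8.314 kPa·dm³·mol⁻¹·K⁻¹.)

P ≈ 8766 kPa

P = nRT/(V − nb) − a n²/V²
nRT/(V − nb) = (2.72)(8.314)(728)/(1.699 − 2.72×0.03092) = 16463/1.6149 = 10194 kPa
a n²/V² = (557.2)(2.72)²/(1.699)² = 1428.1 kPa
P = 10194 − 1428.1 = 8766 kPa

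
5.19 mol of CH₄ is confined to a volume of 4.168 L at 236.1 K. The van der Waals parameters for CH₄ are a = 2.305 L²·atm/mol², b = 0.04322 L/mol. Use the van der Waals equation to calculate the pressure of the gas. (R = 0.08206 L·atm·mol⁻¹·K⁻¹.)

P ≈ 21.92 atm

P = nRT/(V − nb) − a n²/V²
nRT/(V − nb) = (5.19)(0.08206)(236.1)/(4.168 − 5.19×0.04322) = 100.55/3.9437 = 25.496 atm
a n²/V² = (2.305)(5.19)²/(4.168)² = 3.5740 atm
P = 25.496 − 3.5740 = 21.92 atm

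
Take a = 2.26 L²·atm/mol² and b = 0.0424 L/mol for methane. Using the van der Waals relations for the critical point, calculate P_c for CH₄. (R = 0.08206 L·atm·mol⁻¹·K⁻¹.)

For a van der Waals gas, P_c = a/(27b²).
P_c = 2.26/(27×(0.0424)²) = 2.26/0.048540 = 46.56 atm

P_c ≈ 46.56 atm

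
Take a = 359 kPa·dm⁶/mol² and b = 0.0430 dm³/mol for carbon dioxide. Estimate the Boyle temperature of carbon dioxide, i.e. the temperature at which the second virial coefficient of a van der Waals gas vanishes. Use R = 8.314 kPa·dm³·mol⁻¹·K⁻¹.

T_B ≈ 1004 K

For a van der Waals gas the second virial coefficient B₂ = b − a/(RT) vanishes at T_B = a/(Rb).
T_B = 359/(8.314×0.0430) = 359/0.35750 = 1004 K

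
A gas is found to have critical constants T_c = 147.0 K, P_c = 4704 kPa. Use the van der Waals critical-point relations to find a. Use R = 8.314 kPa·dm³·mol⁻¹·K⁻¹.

From T_c = 8a/(27Rb) and P_c = a/(27b²): a = 27 R² T_c²/(64 P_c).
a = 27×(8.314)²×(147.0)²/(64×4704) = 40329095/301056 = 134.0 kPa·dm⁶/mol²

a ≈ 134.0 kPa·dm⁶/mol²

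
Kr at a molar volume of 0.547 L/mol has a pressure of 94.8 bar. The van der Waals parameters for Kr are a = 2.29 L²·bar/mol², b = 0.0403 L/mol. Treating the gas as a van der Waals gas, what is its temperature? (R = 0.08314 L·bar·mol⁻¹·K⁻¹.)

T ≈ 624.4 K

T = (P + a/V_m²)(V_m − b)/R
P + a/V_m² = 94.8 + 2.29/(0.547)² = 102.45 bar
V_m − b = 0.547 − 0.0403 = 0.50670 L/mol
T = (102.45)(0.50670)/0.08314 = 624.4 K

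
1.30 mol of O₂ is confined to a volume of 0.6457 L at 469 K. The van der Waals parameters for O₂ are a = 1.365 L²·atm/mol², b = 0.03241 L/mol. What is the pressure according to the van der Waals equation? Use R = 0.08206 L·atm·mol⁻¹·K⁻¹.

P ≈ 77.36 atm

P = nRT/(V − nb) − a n²/V²
nRT/(V − nb) = (1.30)(0.08206)(469)/(0.6457 − 1.30×0.03241) = 50.032/0.60357 = 82.893 atm
a n²/V² = (1.365)(1.30)²/(0.6457)² = 5.5330 atm
P = 82.893 − 5.5330 = 77.36 atm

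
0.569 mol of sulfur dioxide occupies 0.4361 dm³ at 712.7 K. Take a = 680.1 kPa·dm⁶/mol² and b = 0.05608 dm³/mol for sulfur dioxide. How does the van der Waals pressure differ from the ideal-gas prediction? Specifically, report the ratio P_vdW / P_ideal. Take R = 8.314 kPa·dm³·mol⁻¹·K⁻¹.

Ideal: P_ideal = nRT/V = (0.569)(8.314)(712.7)/0.4361 = 7731.13 kPa
vdW: P = nRT/(V − nb) − a n²/V² = 3371.55/0.404190 − 220.190/0.190183 = 8341.50 − 1157.78 = 7183.72 kPa
Ratio = 7183.72/7731.13 = 0.9292

P_vdW / P_ideal ≈ 0.9292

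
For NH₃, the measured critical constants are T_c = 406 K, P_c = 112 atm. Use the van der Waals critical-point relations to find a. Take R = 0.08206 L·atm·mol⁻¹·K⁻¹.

a ≈ 4.181 L²·atm/mol²

From T_c = 8a/(27Rb) and P_c = a/(27b²): a = 27 R² T_c²/(64 P_c).
a = 27×(0.08206)²×(406)²/(64×112) = 29969/7168.0 = 4.181 L²·atm/mol²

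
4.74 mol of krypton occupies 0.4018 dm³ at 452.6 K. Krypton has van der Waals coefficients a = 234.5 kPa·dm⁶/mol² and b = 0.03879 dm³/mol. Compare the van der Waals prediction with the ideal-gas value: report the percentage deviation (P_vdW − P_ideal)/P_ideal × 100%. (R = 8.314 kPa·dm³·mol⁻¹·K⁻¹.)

Ideal: P_ideal = nRT/V = (4.74)(8.314)(452.6)/0.4018 = 44390.8 kPa
vdW: P = nRT/(V − nb) − a n²/V² = 17836.2/0.217935 − 5268.65/0.161443 = 81841.8 − 32634.7 = 49207.1 kPa
% deviation = (49207.1 − 44390.8)/44390.8 × 100% = 10.85%

10.85 %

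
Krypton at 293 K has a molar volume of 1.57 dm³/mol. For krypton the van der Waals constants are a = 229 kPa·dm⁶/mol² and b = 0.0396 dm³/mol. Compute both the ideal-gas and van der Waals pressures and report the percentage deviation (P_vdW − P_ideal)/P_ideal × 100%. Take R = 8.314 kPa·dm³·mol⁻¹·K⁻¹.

Ideal: P_ideal = RT/V_m = (8.314)(293)/1.57 = 1551.59 kPa
vdW: P = RT/(V_m − b) − a/V_m² = 2436.00/1.53040 − 229/2.46490 = 1591.74 − 92.9044 = 1498.84 kPa
% deviation = (1498.84 − 1551.59)/1551.59 × 100% = -3.40%

-3.40 %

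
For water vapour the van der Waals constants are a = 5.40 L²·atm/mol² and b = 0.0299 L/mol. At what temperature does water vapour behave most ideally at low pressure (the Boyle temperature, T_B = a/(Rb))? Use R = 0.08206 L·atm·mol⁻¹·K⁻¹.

T_B ≈ 2201 K

For a van der Waals gas the second virial coefficient B₂ = b − a/(RT) vanishes at T_B = a/(Rb).
T_B = 5.40/(0.08206×0.0299) = 5.40/0.0024536 = 2201 K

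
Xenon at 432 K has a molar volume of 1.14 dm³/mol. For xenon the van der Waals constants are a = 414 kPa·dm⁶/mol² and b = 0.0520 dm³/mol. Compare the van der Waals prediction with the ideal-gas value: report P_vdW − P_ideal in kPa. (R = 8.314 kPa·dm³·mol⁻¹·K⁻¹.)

Ideal: P_ideal = RT/V_m = (8.314)(432)/1.14 = 3150.57 kPa
vdW: P = RT/(V_m − b) − a/V_m² = 3591.65/1.08800 − 414/1.29960 = 3301.15 − 318.560 = 2982.59 kPa
ΔP = 2982.59 − 3150.57 = -168.0 kPa

ΔP ≈ -168.0 kPa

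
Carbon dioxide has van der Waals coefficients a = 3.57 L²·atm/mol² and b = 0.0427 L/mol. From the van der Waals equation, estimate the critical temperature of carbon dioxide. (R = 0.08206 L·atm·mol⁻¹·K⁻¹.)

For a van der Waals gas, T_c = 8a/(27Rb).
T_c = 8×3.57/(27×0.08206×0.0427) = 28.560/0.094607 = 301.9 K

T_c ≈ 301.9 K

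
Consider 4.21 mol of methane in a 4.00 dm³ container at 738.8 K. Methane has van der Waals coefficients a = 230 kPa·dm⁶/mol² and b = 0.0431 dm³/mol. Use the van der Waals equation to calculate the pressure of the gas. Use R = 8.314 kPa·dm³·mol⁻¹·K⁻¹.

P ≈ 6517 kPa

P = nRT/(V − nb) − a n²/V²
nRT/(V − nb) = (4.21)(8.314)(738.8)/(4.00 − 4.21×0.0431) = 25859/3.8185 = 6772.0 kPa
a n²/V² = (230)(4.21)²/(4.00)² = 254.78 kPa
P = 6772.0 − 254.78 = 6517 kPa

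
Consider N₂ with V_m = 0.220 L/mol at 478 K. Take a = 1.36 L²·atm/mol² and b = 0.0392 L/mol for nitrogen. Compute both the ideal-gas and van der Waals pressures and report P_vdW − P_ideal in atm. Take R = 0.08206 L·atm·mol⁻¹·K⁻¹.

Ideal: P_ideal = RT/V_m = (0.08206)(478)/0.220 = 178.294 atm
vdW: P = RT/(V_m − b) − a/V_m² = 39.2247/0.180800 − 1.36/0.0484000 = 216.951 − 28.0992 = 188.852 atm
ΔP = 188.852 − 178.294 = 10.56 atm

ΔP ≈ 10.56 atm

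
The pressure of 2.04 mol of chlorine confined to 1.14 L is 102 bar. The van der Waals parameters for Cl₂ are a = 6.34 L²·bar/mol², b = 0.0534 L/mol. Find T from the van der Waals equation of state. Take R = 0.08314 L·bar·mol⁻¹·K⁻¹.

T ≈ 743.5 K

T = (P + a n²/V²)(V − nb)/(nR)
P + a n²/V² = 102 + (6.34)(2.04)²/(1.14)² = 122.30 bar
V − nb = 1.14 − (2.04)(0.0534) = 1.0311 L
T = (122.30)(1.0311)/((2.04)(0.08314)) = 743.5 K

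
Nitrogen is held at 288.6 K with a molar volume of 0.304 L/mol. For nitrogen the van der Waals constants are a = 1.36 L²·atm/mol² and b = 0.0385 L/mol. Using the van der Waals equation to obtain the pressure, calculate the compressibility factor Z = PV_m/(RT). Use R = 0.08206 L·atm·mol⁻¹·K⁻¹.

Z ≈ 0.9561

P = RT/(V_m − b) − a/V_m² = (0.08206)(288.6)/(0.304 − 0.0385) − 1.36/(0.304)²
  = 23.683/0.26550 − 14.716 = 89.202 − 14.716 = 74.486 atm
Z = PV_m/(RT) = (74.486)(0.304)/((0.08206)(288.6)) = 22.644/23.683 = 0.9561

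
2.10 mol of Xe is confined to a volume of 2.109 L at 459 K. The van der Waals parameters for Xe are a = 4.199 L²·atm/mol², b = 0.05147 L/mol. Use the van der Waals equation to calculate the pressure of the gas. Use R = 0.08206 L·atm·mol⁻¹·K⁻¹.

P ≈ 35.37 atm

P = nRT/(V − nb) − a n²/V²
nRT/(V − nb) = (2.10)(0.08206)(459)/(2.109 − 2.10×0.05147) = 79.098/2.0009 = 39.531 atm
a n²/V² = (4.199)(2.10)²/(2.109)² = 4.1632 atm
P = 39.531 − 4.1632 = 35.37 atm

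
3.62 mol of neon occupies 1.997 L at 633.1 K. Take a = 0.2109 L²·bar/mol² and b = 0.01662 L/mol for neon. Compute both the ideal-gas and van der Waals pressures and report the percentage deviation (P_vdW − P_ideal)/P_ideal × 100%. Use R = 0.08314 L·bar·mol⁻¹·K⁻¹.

2.38 %

Ideal: P_ideal = nRT/V = (3.62)(0.08314)(633.1)/1.997 = 95.4142 bar
vdW: P = nRT/(V − nb) − a n²/V² = 190.542/1.93684 − 2.76372/3.98801 = 98.3778 − 0.693007 = 97.6848 bar
% deviation = (97.6848 − 95.4142)/95.4142 × 100% = 2.38%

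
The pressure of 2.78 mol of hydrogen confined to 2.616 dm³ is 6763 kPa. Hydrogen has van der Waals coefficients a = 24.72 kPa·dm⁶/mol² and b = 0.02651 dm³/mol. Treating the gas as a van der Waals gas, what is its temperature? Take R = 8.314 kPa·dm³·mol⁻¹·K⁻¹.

T = (P + a n²/V²)(V − nb)/(nR)
P + a n²/V² = 6763 + (24.72)(2.78)²/(2.616)² = 6790.9 kPa
V − nb = 2.616 − (2.78)(0.02651) = 2.5423 dm³
T = (6790.9)(2.5423)/((2.78)(8.314)) = 747.0 K

T ≈ 747.0 K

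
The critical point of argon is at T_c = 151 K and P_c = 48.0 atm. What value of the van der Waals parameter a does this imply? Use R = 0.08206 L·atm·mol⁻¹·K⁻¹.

From T_c = 8a/(27Rb) and P_c = a/(27b²): a = 27 R² T_c²/(64 P_c).
a = 27×(0.08206)²×(151)²/(64×48.0) = 4145.5/3072.0 = 1.349 L²·atm/mol²

a ≈ 1.349 L²·atm/mol²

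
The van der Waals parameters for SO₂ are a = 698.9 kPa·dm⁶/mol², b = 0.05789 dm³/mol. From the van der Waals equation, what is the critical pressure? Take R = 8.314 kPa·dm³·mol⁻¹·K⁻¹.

P_c ≈ 7724 kPa

For a van der Waals gas, P_c = a/(27b²).
P_c = 698.9/(27×(0.05789)²) = 698.9/0.090484 = 7724 kPa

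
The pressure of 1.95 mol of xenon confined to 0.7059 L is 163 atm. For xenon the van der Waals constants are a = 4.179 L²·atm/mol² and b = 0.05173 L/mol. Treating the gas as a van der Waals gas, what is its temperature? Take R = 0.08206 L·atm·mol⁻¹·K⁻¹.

T = (P + a n²/V²)(V − nb)/(nR)
P + a n²/V² = 163 + (4.179)(1.95)²/(0.7059)² = 194.89 atm
V − nb = 0.7059 − (1.95)(0.05173) = 0.60503 L
T = (194.89)(0.60503)/((1.95)(0.08206)) = 736.9 K

T ≈ 736.9 K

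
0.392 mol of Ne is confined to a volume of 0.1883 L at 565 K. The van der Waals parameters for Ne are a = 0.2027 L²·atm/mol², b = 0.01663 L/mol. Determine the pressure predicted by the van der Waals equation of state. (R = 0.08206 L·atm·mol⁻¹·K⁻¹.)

P ≈ 99.10 atm

P = nRT/(V − nb) − a n²/V²
nRT/(V − nb) = (0.392)(0.08206)(565)/(0.1883 − 0.392×0.01663) = 18.175/0.18178 = 99.983 atm
a n²/V² = (0.2027)(0.392)²/(0.1883)² = 0.87847 atm
P = 99.983 − 0.87847 = 99.10 atm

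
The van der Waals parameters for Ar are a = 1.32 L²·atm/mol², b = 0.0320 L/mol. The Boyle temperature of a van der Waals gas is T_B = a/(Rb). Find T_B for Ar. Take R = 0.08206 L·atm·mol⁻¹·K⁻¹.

For a van der Waals gas the second virial coefficient B₂ = b − a/(RT) vanishes at T_B = a/(Rb).
T_B = 1.32/(0.08206×0.0320) = 1.32/0.0026259 = 502.7 K

T_B ≈ 502.7 K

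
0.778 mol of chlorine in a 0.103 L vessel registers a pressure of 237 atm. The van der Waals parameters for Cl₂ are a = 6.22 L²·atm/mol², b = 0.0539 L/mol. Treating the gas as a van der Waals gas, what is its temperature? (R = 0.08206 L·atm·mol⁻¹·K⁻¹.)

T ≈ 566.1 K

T = (P + a n²/V²)(V − nb)/(nR)
P + a n²/V² = 237 + (6.22)(0.778)²/(0.103)² = 591.87 atm
V − nb = 0.103 − (0.778)(0.0539) = 0.061066 L
T = (591.87)(0.061066)/((0.778)(0.08206)) = 566.1 K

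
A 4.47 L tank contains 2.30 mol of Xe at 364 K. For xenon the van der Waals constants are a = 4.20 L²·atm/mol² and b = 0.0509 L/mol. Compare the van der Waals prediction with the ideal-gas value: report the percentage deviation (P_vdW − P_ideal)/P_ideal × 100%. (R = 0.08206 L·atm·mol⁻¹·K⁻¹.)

-4.55 %

Ideal: P_ideal = nRT/V = (2.30)(0.08206)(364)/4.47 = 15.3693 atm
vdW: P = nRT/(V − nb) − a n²/V² = 68.7006/4.35293 − 22.2180/19.9809 = 15.7826 − 1.11196 = 14.6706 atm
% deviation = (14.6706 − 15.3693)/15.3693 × 100% = -4.55%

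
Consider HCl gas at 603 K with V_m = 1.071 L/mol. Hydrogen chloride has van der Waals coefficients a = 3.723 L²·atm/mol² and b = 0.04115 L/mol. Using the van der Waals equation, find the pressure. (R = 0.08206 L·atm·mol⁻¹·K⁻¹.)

P = RT/(V_m − b) − a/V_m²
RT/(V_m − b) = (0.08206)(603)/(1.071 − 0.04115) = 49.482/1.0299 = 48.045 atm
a/V_m² = 3.723/(1.071)² = 3.2457 atm
P = 48.045 − 3.2457 = 44.80 atm

P ≈ 44.80 atm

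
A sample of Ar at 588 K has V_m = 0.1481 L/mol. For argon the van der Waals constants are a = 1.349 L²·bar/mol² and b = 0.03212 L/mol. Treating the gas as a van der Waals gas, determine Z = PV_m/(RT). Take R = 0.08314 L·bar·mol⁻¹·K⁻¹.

P = RT/(V_m − b) − a/V_m² = (0.08314)(588)/(0.1481 − 0.03212) − 1.349/(0.1481)²
  = 48.886/0.11598 − 61.504 = 421.50 − 61.504 = 360.00 bar
Z = PV_m/(RT) = (360.00)(0.1481)/((0.08314)(588)) = 53.316/48.886 = 1.091

Z ≈ 1.091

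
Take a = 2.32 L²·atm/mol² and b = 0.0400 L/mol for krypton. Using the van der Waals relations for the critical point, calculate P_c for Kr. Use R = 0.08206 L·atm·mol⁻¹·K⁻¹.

For a van der Waals gas, P_c = a/(27b²).
P_c = 2.32/(27×(0.0400)²) = 2.32/0.043200 = 53.70 atm

P_c ≈ 53.70 atm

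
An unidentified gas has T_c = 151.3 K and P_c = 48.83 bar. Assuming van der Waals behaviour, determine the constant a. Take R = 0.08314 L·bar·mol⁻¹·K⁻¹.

a ≈ 1.367 L²·bar/mol²

From T_c = 8a/(27Rb) and P_c = a/(27b²): a = 27 R² T_c²/(64 P_c).
a = 27×(0.08314)²×(151.3)²/(64×48.83) = 4272.3/3125.1 = 1.367 L²·bar/mol²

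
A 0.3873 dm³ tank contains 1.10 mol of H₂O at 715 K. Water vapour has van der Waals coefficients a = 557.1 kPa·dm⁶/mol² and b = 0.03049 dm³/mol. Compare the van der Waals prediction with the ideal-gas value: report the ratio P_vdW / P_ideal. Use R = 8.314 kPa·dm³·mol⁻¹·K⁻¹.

P_vdW / P_ideal ≈ 0.8286

Ideal: P_ideal = nRT/V = (1.10)(8.314)(715)/0.3873 = 16883.5 kPa
vdW: P = nRT/(V − nb) − a n²/V² = 6538.96/0.353761 − 674.091/0.150001 = 18484.1 − 4493.91 = 13990.2 kPa
Ratio = 13990.2/16883.5 = 0.8286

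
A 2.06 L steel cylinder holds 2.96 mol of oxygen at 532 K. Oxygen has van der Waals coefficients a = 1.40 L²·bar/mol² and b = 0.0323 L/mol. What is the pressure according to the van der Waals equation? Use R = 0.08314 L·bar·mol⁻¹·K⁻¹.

P ≈ 63.76 bar

P = nRT/(V − nb) − a n²/V²
nRT/(V − nb) = (2.96)(0.08314)(532)/(2.06 − 2.96×0.0323) = 130.92/1.9644 = 66.646 bar
a n²/V² = (1.40)(2.96)²/(2.06)² = 2.8905 bar
P = 66.646 − 2.8905 = 63.76 bar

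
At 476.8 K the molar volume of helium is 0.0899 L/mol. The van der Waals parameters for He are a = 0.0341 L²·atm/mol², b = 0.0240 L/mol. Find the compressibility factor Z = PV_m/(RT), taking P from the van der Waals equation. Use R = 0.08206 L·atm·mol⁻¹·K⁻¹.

P = RT/(V_m − b) − a/V_m² = (0.08206)(476.8)/(0.0899 − 0.0240) − 0.0341/(0.0899)²
  = 39.126/0.065900 − 4.2192 = 593.72 − 4.2192 = 589.50 atm
Z = PV_m/(RT) = (589.50)(0.0899)/((0.08206)(476.8)) = 52.996/39.126 = 1.354

Z ≈ 1.354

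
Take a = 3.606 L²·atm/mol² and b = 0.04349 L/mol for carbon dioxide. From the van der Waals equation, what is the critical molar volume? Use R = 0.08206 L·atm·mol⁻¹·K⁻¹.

V_m,c ≈ 0.1305 L/mol

For a van der Waals gas, V_m,c = 3b.
V_m,c = 3×0.04349 = 0.1305 L/mol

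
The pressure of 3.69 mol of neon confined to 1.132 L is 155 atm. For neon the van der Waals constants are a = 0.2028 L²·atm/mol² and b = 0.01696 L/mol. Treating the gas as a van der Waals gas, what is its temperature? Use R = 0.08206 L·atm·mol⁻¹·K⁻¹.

T ≈ 555.0 K

T = (P + a n²/V²)(V − nb)/(nR)
P + a n²/V² = 155 + (0.2028)(3.69)²/(1.132)² = 157.15 atm
V − nb = 1.132 − (3.69)(0.01696) = 1.0694 L
T = (157.15)(1.0694)/((3.69)(0.08206)) = 555.0 K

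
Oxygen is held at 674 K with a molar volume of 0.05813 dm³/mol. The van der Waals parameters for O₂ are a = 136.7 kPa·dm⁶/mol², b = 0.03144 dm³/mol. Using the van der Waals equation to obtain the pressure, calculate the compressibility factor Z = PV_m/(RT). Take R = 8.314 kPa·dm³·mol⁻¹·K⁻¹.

P = RT/(V_m − b) − a/V_m² = (8.314)(674)/(0.05813 − 0.03144) − 136.7/(0.05813)²
  = 5603.6/0.026690 − 40455 = 209951 − 40455 = 169496 kPa
Z = PV_m/(RT) = (169496)(0.05813)/((8.314)(674)) = 9852.8/5603.6 = 1.758

Z ≈ 1.758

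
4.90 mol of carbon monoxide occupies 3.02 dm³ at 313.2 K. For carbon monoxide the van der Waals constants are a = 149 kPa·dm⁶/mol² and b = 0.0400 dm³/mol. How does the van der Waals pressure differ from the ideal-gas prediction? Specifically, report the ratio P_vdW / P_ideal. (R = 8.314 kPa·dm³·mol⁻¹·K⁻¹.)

P_vdW / P_ideal ≈ 0.9766

Ideal: P_ideal = nRT/V = (4.90)(8.314)(313.2)/3.02 = 4224.94 kPa
vdW: P = nRT/(V − nb) − a n²/V² = 12759.3/2.82400 − 3577.49/9.12040 = 4518.17 − 392.251 = 4125.92 kPa
Ratio = 4125.92/4224.94 = 0.9766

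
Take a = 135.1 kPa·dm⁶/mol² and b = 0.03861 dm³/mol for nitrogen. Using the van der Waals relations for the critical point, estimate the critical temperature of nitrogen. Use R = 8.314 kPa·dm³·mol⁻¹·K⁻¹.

For a van der Waals gas, T_c = 8a/(27Rb).
T_c = 8×135.1/(27×8.314×0.03861) = 1080.8/8.6671 = 124.7 K

T_c ≈ 124.7 K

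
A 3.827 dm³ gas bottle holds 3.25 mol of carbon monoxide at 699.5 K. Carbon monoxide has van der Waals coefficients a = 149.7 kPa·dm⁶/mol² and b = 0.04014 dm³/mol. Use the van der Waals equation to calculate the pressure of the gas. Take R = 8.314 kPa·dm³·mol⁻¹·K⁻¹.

P = nRT/(V − nb) − a n²/V²
nRT/(V − nb) = (3.25)(8.314)(699.5)/(3.827 − 3.25×0.04014) = 18901/3.6965 = 5113.2 kPa
a n²/V² = (149.7)(3.25)²/(3.827)² = 107.96 kPa
P = 5113.2 − 107.96 = 5005 kPa

P ≈ 5005 kPa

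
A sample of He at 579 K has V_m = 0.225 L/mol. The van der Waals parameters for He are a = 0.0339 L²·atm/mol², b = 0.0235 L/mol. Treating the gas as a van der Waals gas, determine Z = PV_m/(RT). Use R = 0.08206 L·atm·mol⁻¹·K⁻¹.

P = RT/(V_m − b) − a/V_m² = (0.08206)(579)/(0.225 − 0.0235) − 0.0339/(0.225)²
  = 47.513/0.20150 − 0.66963 = 235.80 − 0.66963 = 235.13 atm
Z = PV_m/(RT) = (235.13)(0.225)/((0.08206)(579)) = 52.904/47.513 = 1.113

Z ≈ 1.113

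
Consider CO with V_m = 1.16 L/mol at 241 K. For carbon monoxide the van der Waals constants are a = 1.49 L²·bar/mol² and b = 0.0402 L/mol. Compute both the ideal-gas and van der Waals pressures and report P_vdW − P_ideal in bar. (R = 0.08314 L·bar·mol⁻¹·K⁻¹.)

Ideal: P_ideal = RT/V_m = (0.08314)(241)/1.16 = 17.2731 bar
vdW: P = RT/(V_m − b) − a/V_m² = 20.0367/1.11980 − 1.49/1.34560 = 17.8931 − 1.10731 = 16.7858 bar
ΔP = 16.7858 − 17.2731 = -0.487 bar

ΔP ≈ -0.487 bar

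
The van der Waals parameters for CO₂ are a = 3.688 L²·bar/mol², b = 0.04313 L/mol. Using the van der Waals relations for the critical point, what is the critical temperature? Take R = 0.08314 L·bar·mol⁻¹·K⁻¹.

For a van der Waals gas, T_c = 8a/(27Rb).
T_c = 8×3.688/(27×0.08314×0.04313) = 29.504/0.096817 = 304.7 K

T_c ≈ 304.7 K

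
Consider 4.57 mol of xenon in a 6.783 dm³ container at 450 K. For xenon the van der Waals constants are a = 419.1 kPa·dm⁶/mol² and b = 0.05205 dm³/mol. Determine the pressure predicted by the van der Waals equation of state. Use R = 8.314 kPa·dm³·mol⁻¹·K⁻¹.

P = nRT/(V − nb) − a n²/V²
nRT/(V − nb) = (4.57)(8.314)(450)/(6.783 − 4.57×0.05205) = 17098/6.5451 = 2612.3 kPa
a n²/V² = (419.1)(4.57)²/(6.783)² = 190.24 kPa
P = 2612.3 − 190.24 = 2422 kPa

P ≈ 2422 kPa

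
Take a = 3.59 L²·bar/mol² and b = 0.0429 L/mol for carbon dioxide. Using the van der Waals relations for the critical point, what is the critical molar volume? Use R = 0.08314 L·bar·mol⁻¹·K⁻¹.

V_m,c ≈ 0.1287 L/mol

For a van der Waals gas, V_m,c = 3b.
V_m,c = 3×0.0429 = 0.1287 L/mol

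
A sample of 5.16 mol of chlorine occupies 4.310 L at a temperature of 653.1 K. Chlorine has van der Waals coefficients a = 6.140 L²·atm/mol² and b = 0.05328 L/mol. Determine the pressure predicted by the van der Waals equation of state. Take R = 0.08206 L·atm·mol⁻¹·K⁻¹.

P ≈ 59.73 atm

P = nRT/(V − nb) − a n²/V²
nRT/(V − nb) = (5.16)(0.08206)(653.1)/(4.310 − 5.16×0.05328) = 276.54/4.0351 = 68.534 atm
a n²/V² = (6.140)(5.16)²/(4.310)² = 8.8006 atm
P = 68.534 − 8.8006 = 59.73 atm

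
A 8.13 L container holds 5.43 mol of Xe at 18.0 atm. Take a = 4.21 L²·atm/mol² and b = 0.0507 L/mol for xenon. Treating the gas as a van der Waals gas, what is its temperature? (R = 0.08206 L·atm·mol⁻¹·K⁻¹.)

T ≈ 350.4 K

T = (P + a n²/V²)(V − nb)/(nR)
P + a n²/V² = 18.0 + (4.21)(5.43)²/(8.13)² = 19.878 atm
V − nb = 8.13 − (5.43)(0.0507) = 7.8547 L
T = (19.878)(7.8547)/((5.43)(0.08206)) = 350.4 K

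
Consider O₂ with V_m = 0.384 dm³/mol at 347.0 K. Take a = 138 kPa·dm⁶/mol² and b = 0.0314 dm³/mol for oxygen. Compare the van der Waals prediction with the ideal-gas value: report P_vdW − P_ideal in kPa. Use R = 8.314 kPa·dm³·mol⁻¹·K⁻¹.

ΔP ≈ -266.8 kPa

Ideal: P_ideal = RT/V_m = (8.314)(347.0)/0.384 = 7512.91 kPa
vdW: P = RT/(V_m − b) − a/V_m² = 2884.96/0.352600 − 138/0.147456 = 8181.96 − 935.872 = 7246.09 kPa
ΔP = 7246.09 − 7512.91 = -266.8 kPa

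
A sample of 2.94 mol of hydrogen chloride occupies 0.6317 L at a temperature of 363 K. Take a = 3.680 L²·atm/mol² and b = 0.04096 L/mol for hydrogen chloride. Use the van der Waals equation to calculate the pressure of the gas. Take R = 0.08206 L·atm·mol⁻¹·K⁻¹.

P ≈ 91.58 atm

P = nRT/(V − nb) − a n²/V²
nRT/(V − nb) = (2.94)(0.08206)(363)/(0.6317 − 2.94×0.04096) = 87.576/0.51128 = 171.29 atm
a n²/V² = (3.680)(2.94)²/(0.6317)² = 79.711 atm
P = 171.29 − 79.711 = 91.58 atm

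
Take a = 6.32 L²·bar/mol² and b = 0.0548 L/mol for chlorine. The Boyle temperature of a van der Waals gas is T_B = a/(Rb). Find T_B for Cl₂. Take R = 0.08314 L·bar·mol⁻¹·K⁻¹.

T_B ≈ 1387 K

For a van der Waals gas the second virial coefficient B₂ = b − a/(RT) vanishes at T_B = a/(Rb).
T_B = 6.32/(0.08314×0.0548) = 6.32/0.0045561 = 1387 K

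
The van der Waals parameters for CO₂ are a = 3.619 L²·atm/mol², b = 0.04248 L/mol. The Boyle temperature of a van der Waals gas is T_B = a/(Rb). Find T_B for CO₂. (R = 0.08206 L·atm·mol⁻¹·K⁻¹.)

For a van der Waals gas the second virial coefficient B₂ = b − a/(RT) vanishes at T_B = a/(Rb).
T_B = 3.619/(0.08206×0.04248) = 3.619/0.0034859 = 1038 K

T_B ≈ 1038 K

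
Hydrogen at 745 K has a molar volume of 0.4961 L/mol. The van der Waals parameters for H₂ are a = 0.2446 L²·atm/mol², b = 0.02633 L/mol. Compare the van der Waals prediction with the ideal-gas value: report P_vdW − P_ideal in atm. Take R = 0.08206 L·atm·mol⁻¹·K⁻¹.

ΔP ≈ 5.91 atm

Ideal: P_ideal = RT/V_m = (0.08206)(745)/0.4961 = 123.231 atm
vdW: P = RT/(V_m − b) − a/V_m² = 61.1347/0.469770 − 0.2446/0.246115 = 130.138 − 0.993844 = 129.144 atm
ΔP = 129.144 − 123.231 = 5.91 atm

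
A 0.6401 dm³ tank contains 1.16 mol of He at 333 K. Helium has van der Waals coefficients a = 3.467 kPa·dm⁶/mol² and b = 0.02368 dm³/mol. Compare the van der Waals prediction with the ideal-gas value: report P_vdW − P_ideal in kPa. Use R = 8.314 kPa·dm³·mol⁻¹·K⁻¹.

Ideal: P_ideal = nRT/V = (1.16)(8.314)(333)/0.6401 = 5017.23 kPa
vdW: P = nRT/(V − nb) − a n²/V² = 3211.53/0.612631 − 4.66520/0.409728 = 5242.19 − 11.3861 = 5230.80 kPa
ΔP = 5230.80 − 5017.23 = 213.6 kPa

ΔP ≈ 213.6 kPa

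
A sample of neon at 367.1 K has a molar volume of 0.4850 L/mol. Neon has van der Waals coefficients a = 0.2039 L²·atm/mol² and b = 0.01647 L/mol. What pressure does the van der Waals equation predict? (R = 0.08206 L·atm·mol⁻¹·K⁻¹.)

P = RT/(V_m − b) − a/V_m²
RT/(V_m − b) = (0.08206)(367.1)/(0.4850 − 0.01647) = 30.124/0.46853 = 64.295 atm
a/V_m² = 0.2039/(0.4850)² = 0.86683 atm
P = 64.295 − 0.86683 = 63.43 atm

P ≈ 63.43 atm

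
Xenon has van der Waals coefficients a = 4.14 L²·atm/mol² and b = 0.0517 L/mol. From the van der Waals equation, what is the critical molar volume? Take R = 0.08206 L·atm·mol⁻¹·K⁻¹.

V_m,c ≈ 0.1551 L/mol

For a van der Waals gas, V_m,c = 3b.
V_m,c = 3×0.0517 = 0.1551 L/mol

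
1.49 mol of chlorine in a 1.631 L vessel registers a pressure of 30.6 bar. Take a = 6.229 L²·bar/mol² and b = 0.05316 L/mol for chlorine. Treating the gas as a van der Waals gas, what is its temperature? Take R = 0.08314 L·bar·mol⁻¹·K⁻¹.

T ≈ 448.4 K

T = (P + a n²/V²)(V − nb)/(nR)
P + a n²/V² = 30.6 + (6.229)(1.49)²/(1.631)² = 35.799 bar
V − nb = 1.631 − (1.49)(0.05316) = 1.5518 L
T = (35.799)(1.5518)/((1.49)(0.08314)) = 448.4 K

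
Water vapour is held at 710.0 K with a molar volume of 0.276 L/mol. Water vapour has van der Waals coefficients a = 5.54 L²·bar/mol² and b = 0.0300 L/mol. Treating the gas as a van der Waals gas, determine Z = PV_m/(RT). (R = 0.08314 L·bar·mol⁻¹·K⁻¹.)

Z ≈ 0.7819

P = RT/(V_m − b) − a/V_m² = (0.08314)(710.0)/(0.276 − 0.0300) − 5.54/(0.276)²
  = 59.029/0.24600 − 72.726 = 239.96 − 72.726 = 167.23 bar
Z = PV_m/(RT) = (167.23)(0.276)/((0.08314)(710.0)) = 46.155/59.029 = 0.7819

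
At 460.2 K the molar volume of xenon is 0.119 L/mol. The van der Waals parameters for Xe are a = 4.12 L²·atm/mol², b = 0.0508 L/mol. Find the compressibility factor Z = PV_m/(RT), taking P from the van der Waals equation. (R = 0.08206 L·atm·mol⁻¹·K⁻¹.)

P = RT/(V_m − b) − a/V_m² = (0.08206)(460.2)/(0.119 − 0.0508) − 4.12/(0.119)²
  = 37.764/0.068200 − 290.94 = 553.72 − 290.94 = 262.78 atm
Z = PV_m/(RT) = (262.78)(0.119)/((0.08206)(460.2)) = 31.271/37.764 = 0.8281

Z ≈ 0.8281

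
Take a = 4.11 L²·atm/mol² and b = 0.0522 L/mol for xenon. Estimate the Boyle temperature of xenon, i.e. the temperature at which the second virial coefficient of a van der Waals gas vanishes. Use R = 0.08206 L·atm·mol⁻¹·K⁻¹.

T_B ≈ 959.5 K

For a van der Waals gas the second virial coefficient B₂ = b − a/(RT) vanishes at T_B = a/(Rb).
T_B = 4.11/(0.08206×0.0522) = 4.11/0.0042835 = 959.5 K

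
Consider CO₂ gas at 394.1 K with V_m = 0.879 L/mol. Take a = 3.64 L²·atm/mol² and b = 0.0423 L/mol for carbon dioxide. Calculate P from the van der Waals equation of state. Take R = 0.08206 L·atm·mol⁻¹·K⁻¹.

P = RT/(V_m − b) − a/V_m²
RT/(V_m − b) = (0.08206)(394.1)/(0.879 − 0.0423) = 32.340/0.83670 = 38.652 atm
a/V_m² = 3.64/(0.879)² = 4.7111 atm
P = 38.652 − 4.7111 = 33.94 atm

P ≈ 33.94 atm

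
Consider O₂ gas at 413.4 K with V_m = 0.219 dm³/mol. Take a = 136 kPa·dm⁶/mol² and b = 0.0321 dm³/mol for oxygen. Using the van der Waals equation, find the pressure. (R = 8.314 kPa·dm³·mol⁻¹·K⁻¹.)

P ≈ 15554 kPa

P = RT/(V_m − b) − a/V_m²
RT/(V_m − b) = (8.314)(413.4)/(0.219 − 0.0321) = 3437.0/0.18690 = 18390 kPa
a/V_m² = 136/(0.219)² = 2835.6 kPa
P = 18390 − 2835.6 = 15554 kPa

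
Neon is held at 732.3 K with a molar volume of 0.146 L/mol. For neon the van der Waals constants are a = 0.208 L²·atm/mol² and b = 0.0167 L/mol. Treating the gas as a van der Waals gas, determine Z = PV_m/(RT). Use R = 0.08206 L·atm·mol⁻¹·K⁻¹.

P = RT/(V_m − b) − a/V_m² = (0.08206)(732.3)/(0.146 − 0.0167) − 0.208/(0.146)²
  = 60.093/0.12930 − 9.7579 = 464.76 − 9.7579 = 455.00 atm
Z = PV_m/(RT) = (455.00)(0.146)/((0.08206)(732.3)) = 66.430/60.093 = 1.105

Z ≈ 1.105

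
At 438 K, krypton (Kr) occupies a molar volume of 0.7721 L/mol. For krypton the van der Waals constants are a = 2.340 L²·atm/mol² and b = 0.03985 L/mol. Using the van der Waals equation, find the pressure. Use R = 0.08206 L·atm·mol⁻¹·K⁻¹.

P = RT/(V_m − b) − a/V_m²
RT/(V_m − b) = (0.08206)(438)/(0.7721 − 0.03985) = 35.942/0.73225 = 49.084 atm
a/V_m² = 2.340/(0.7721)² = 3.9253 atm
P = 49.084 − 3.9253 = 45.16 atm

P ≈ 45.16 atm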